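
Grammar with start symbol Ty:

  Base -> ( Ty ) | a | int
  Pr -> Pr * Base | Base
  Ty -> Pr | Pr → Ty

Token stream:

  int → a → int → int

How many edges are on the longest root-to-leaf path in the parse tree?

[Ty [Pr [Base int]] → [Ty [Pr [Base a]] → [Ty [Pr [Base int]] → [Ty [Pr [Base int]]]]]]

6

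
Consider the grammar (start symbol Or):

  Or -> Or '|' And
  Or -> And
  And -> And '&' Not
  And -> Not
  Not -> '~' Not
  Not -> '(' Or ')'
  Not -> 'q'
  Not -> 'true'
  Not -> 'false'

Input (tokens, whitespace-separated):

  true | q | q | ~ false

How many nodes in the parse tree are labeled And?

[Or [Or [Or [Or [And [Not true]]] | [And [Not q]]] | [And [Not q]]] | [And [Not ~ [Not false]]]]

4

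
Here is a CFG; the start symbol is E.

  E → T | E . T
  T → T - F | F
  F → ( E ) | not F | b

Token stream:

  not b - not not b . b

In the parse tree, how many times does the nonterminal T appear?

[E [E [T [T [F not [F b]]] - [F not [F not [F b]]]]] . [T [F b]]]

3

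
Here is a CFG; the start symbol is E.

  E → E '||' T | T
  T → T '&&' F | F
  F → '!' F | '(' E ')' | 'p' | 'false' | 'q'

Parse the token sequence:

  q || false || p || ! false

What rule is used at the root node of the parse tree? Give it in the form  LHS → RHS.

[E [E [E [E [T [F q]]] || [T [F false]]] || [T [F p]]] || [T [F ! [F false]]]]

E → E '||' T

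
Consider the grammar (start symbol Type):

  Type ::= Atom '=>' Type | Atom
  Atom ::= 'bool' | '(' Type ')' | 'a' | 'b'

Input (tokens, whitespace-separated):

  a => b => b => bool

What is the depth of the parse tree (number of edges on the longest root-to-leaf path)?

5

[Type [Atom a] => [Type [Atom b] => [Type [Atom b] => [Type [Atom bool]]]]]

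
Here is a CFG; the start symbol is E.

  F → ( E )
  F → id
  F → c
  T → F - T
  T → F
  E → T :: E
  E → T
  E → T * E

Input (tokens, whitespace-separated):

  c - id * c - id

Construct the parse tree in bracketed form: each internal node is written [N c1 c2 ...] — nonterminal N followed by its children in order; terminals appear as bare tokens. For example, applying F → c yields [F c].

[E [T [F c] - [T [F id]]] * [E [T [F c] - [T [F id]]]]]

E
T * E
F - T * E
c - T * E
c - F * E
c - id * E
c - id * T
c - id * F - T
c - id * c - T
c - id * c - F
c - id * c - id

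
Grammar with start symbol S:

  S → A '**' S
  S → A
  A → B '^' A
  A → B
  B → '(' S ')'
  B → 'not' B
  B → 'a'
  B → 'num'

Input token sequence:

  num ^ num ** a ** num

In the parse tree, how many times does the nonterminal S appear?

3

[S [A [B num] ^ [A [B num]]] ** [S [A [B a]] ** [S [A [B num]]]]]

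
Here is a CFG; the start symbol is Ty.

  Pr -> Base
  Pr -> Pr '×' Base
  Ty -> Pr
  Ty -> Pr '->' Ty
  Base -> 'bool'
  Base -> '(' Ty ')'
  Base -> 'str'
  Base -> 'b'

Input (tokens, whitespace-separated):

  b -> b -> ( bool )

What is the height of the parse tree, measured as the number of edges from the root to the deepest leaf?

8

[Ty [Pr [Base b]] -> [Ty [Pr [Base b]] -> [Ty [Pr [Base ( [Ty [Pr [Base bool]]] )]]]]]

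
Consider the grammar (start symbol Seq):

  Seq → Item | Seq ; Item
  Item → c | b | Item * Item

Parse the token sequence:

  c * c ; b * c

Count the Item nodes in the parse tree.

[Seq [Seq [Item [Item c] * [Item c]]] ; [Item [Item b] * [Item c]]]

6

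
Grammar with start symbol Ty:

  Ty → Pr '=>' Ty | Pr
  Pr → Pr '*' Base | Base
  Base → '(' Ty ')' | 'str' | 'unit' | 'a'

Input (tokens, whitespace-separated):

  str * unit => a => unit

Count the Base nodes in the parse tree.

4

[Ty [Pr [Pr [Base str]] * [Base unit]] => [Ty [Pr [Base a]] => [Ty [Pr [Base unit]]]]]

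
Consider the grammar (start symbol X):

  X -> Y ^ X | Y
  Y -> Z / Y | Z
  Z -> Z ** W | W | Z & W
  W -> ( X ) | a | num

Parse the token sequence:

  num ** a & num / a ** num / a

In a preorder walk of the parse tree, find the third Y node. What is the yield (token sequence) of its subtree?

a

[X [Y [Z [Z [Z [W num]] ** [W a]] & [W num]] / [Y [Z [Z [W a]] ** [W num]] / [Y [Z [W a]]]]]]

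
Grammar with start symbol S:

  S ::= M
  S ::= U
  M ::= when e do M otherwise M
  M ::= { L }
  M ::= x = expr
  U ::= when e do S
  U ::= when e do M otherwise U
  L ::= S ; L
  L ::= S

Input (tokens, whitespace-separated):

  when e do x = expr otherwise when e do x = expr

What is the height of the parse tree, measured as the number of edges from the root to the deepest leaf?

5

[S [U when e do [M x = expr] otherwise [U when e do [S [M x = expr]]]]]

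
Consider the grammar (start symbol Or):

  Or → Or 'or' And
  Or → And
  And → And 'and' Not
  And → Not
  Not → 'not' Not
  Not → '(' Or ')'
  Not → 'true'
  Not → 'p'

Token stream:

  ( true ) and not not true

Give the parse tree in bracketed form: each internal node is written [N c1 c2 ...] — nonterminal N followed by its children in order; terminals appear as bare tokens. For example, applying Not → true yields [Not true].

Or
And
And and Not
Not and Not
( Or ) and Not
( And ) and Not
( Not ) and Not
( true ) and Not
( true ) and not Not
( true ) and not not Not
( true ) and not not true

[Or [And [And [Not ( [Or [And [Not true]]] )]] and [Not not [Not not [Not true]]]]]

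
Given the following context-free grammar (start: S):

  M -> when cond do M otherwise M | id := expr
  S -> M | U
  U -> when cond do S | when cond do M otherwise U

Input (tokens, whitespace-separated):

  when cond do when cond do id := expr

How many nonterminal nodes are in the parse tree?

[S [U when cond do [S [U when cond do [S [M id := expr]]]]]]

6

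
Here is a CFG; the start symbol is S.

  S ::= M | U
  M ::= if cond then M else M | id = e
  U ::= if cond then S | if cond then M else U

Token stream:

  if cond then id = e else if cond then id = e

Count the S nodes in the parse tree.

[S [U if cond then [M id = e] else [U if cond then [S [M id = e]]]]]

2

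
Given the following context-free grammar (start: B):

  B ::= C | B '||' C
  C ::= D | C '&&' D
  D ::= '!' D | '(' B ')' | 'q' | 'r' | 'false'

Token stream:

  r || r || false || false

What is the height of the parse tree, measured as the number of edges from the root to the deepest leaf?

[B [B [B [B [C [D r]]] || [C [D r]]] || [C [D false]]] || [C [D false]]]

6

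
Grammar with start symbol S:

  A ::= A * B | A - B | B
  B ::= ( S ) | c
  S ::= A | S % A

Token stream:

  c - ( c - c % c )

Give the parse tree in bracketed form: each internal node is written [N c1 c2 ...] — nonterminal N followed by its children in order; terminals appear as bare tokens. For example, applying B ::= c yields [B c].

[S [A [A [B c]] - [B ( [S [S [A [A [B c]] - [B c]]] % [A [B c]]] )]]]

S
A
A - B
B - B
c - B
c - ( S )
c - ( S % A )
c - ( A % A )
c - ( A - B % A )
c - ( B - B % A )
c - ( c - B % A )
c - ( c - c % A )
c - ( c - c % B )
c - ( c - c % c )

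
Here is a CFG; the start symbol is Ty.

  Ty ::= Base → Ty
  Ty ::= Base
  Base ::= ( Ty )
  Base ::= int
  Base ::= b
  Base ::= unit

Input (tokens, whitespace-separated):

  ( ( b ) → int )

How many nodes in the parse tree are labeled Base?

[Ty [Base ( [Ty [Base ( [Ty [Base b]] )] → [Ty [Base int]]] )]]

4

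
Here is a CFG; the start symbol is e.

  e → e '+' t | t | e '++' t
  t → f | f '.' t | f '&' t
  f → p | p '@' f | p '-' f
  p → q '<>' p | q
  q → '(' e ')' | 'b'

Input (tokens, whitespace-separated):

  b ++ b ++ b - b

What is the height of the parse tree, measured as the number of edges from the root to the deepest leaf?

[e [e [e [t [f [p [q b]]]]] ++ [t [f [p [q b]]]]] ++ [t [f [p [q b]] - [f [p [q b]]]]]]

7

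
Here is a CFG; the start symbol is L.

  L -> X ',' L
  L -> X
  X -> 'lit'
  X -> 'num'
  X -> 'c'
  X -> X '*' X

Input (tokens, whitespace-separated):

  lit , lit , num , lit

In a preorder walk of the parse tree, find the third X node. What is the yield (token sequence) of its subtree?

num

[L [X lit] , [L [X lit] , [L [X num] , [L [X lit]]]]]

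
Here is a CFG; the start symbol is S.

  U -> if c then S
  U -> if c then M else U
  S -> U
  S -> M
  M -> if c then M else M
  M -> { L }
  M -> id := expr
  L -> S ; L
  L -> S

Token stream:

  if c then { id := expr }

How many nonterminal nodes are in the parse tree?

[S [U if c then [S [M { [L [S [M id := expr]]] }]]]]

7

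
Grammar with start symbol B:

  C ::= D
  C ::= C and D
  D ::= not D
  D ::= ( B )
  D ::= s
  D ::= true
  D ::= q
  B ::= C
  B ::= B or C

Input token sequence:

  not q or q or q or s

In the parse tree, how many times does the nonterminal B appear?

[B [B [B [B [C [D not [D q]]]] or [C [D q]]] or [C [D q]]] or [C [D s]]]

4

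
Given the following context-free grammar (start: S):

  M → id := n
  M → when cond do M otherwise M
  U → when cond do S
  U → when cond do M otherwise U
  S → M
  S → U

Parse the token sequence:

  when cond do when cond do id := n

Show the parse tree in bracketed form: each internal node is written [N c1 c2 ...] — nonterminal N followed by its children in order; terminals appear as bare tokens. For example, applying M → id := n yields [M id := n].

S
U
when cond do S
when cond do U
when cond do when cond do S
when cond do when cond do M
when cond do when cond do id := n

[S [U when cond do [S [U when cond do [S [M id := n]]]]]]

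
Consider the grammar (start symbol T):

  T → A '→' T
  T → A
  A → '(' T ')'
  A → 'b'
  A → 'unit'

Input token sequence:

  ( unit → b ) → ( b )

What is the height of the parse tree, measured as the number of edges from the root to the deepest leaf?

[T [A ( [T [A unit] → [T [A b]]] )] → [T [A ( [T [A b]] )]]]

5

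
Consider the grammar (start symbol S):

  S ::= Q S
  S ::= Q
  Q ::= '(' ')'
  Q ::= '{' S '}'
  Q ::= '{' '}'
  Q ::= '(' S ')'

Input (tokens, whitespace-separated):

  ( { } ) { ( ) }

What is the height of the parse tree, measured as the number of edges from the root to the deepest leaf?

5

[S [Q ( [S [Q { }]] )] [S [Q { [S [Q ( )]] }]]]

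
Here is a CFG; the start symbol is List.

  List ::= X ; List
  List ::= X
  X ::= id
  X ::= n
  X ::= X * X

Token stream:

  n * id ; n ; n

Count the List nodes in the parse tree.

[List [X [X n] * [X id]] ; [List [X n] ; [List [X n]]]]

3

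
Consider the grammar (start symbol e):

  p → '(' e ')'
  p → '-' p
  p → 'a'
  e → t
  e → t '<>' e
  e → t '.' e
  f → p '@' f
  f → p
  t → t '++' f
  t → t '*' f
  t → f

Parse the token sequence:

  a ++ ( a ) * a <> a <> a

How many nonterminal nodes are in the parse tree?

[e [t [t [t [f [p a]]] ++ [f [p ( [e [t [f [p a]]]] )]]] * [f [p a]]] <> [e [t [f [p a]]] <> [e [t [f [p a]]]]]]

22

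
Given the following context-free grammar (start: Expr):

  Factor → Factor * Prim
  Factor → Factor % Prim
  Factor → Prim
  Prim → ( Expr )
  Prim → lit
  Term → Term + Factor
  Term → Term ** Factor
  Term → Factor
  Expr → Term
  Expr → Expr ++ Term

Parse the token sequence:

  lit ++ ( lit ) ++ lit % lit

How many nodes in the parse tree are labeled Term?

4

[Expr [Expr [Expr [Term [Factor [Prim lit]]]] ++ [Term [Factor [Prim ( [Expr [Term [Factor [Prim lit]]]] )]]]] ++ [Term [Factor [Factor [Prim lit]] % [Prim lit]]]]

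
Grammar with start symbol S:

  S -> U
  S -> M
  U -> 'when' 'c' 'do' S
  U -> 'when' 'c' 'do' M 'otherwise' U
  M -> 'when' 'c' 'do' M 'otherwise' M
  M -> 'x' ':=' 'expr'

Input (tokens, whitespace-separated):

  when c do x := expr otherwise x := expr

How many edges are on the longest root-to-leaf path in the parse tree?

[S [M when c do [M x := expr] otherwise [M x := expr]]]

3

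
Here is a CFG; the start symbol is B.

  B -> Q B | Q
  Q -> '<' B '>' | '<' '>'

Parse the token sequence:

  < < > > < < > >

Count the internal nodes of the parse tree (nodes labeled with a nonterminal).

[B [Q < [B [Q < >]] >] [B [Q < [B [Q < >]] >]]]

8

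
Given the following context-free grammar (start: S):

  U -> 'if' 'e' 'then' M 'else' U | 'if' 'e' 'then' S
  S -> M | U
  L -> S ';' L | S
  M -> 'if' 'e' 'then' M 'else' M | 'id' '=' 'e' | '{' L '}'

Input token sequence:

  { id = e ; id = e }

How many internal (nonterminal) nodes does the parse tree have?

[S [M { [L [S [M id = e]] ; [L [S [M id = e]]]] }]]

8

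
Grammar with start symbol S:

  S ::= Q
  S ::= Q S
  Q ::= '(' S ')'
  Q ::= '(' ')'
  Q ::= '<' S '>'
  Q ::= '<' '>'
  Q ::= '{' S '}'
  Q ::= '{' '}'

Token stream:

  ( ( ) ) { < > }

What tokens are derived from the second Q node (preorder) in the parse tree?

[S [Q ( [S [Q ( )]] )] [S [Q { [S [Q < >]] }]]]

( )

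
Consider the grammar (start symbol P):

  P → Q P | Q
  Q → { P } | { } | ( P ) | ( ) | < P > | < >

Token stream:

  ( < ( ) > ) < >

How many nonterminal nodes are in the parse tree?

[P [Q ( [P [Q < [P [Q ( )]] >]] )] [P [Q < >]]]

8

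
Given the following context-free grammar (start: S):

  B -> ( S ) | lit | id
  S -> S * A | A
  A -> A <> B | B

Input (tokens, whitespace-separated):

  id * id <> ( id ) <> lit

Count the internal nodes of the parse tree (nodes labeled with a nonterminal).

13

[S [S [A [B id]]] * [A [A [A [B id]] <> [B ( [S [A [B id]]] )]] <> [B lit]]]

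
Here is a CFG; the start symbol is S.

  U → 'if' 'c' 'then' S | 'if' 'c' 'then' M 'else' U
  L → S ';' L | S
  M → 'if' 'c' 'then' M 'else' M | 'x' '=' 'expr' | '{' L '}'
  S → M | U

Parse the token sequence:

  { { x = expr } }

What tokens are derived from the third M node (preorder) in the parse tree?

x = expr

[S [M { [L [S [M { [L [S [M x = expr]]] }]]] }]]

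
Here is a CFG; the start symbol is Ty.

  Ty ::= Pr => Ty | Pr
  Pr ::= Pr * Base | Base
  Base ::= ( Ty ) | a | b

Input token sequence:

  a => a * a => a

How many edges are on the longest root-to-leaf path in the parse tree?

[Ty [Pr [Base a]] => [Ty [Pr [Pr [Base a]] * [Base a]] => [Ty [Pr [Base a]]]]]

5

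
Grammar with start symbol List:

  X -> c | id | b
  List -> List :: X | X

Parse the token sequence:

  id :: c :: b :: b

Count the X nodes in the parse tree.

4

[List [List [List [List [X id]] :: [X c]] :: [X b]] :: [X b]]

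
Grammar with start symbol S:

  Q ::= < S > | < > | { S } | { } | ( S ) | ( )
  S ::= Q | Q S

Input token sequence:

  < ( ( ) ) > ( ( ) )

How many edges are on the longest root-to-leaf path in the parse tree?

[S [Q < [S [Q ( [S [Q ( )]] )]] >] [S [Q ( [S [Q ( )]] )]]]

6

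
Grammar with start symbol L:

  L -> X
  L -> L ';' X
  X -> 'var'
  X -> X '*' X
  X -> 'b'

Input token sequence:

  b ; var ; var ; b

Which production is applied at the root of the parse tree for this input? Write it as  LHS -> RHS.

L -> L ';' X

[L [L [L [L [X b]] ; [X var]] ; [X var]] ; [X b]]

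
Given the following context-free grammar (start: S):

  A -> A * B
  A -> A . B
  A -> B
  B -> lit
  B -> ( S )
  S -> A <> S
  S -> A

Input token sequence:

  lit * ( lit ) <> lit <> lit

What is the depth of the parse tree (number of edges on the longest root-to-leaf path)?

[S [A [A [B lit]] * [B ( [S [A [B lit]]] )]] <> [S [A [B lit]] <> [S [A [B lit]]]]]

6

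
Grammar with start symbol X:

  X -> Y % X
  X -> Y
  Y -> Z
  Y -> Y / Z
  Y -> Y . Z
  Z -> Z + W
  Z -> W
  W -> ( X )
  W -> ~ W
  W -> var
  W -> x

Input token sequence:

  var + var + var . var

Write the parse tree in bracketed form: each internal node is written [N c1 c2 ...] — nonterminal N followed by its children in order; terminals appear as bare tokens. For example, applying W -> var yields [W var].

[X [Y [Y [Z [Z [Z [W var]] + [W var]] + [W var]]] . [Z [W var]]]]

X
Y
Y . Z
Z . Z
Z + W . Z
Z + W + W . Z
W + W + W . Z
var + W + W . Z
var + var + W . Z
var + var + var . Z
var + var + var . W
var + var + var . var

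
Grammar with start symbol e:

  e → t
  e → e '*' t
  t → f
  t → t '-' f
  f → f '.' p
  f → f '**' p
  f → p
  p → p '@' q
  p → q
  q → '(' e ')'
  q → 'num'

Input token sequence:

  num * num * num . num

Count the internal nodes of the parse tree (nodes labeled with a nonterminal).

[e [e [e [t [f [p [q num]]]]] * [t [f [p [q num]]]]] * [t [f [f [p [q num]]] . [p [q num]]]]]

18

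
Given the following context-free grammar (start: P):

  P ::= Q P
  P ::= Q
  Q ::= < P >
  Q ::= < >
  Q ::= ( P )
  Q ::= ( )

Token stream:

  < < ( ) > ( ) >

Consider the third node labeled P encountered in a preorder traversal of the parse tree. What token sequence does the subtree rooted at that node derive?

( )

[P [Q < [P [Q < [P [Q ( )]] >] [P [Q ( )]]] >]]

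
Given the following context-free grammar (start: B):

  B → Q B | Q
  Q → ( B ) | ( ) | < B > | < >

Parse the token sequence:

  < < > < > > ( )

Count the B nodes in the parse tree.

4

[B [Q < [B [Q < >] [B [Q < >]]] >] [B [Q ( )]]]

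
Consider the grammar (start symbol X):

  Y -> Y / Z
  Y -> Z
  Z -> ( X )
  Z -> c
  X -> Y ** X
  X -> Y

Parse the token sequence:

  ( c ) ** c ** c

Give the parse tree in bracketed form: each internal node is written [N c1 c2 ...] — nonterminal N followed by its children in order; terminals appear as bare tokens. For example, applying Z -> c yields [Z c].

[X [Y [Z ( [X [Y [Z c]]] )]] ** [X [Y [Z c]] ** [X [Y [Z c]]]]]

X
Y ** X
Z ** X
( X ) ** X
( Y ) ** X
( Z ) ** X
( c ) ** X
( c ) ** Y ** X
( c ) ** Z ** X
( c ) ** c ** X
( c ) ** c ** Y
( c ) ** c ** Z
( c ) ** c ** c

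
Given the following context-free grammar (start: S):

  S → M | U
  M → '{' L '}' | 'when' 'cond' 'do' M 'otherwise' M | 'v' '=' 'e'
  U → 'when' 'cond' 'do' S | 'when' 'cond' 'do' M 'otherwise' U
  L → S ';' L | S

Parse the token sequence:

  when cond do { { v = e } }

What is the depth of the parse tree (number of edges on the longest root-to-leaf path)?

10

[S [U when cond do [S [M { [L [S [M { [L [S [M v = e]]] }]]] }]]]]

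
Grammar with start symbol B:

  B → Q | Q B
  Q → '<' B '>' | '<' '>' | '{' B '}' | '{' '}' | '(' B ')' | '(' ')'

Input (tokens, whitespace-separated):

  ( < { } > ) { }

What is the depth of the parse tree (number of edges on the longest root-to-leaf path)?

6

[B [Q ( [B [Q < [B [Q { }]] >]] )] [B [Q { }]]]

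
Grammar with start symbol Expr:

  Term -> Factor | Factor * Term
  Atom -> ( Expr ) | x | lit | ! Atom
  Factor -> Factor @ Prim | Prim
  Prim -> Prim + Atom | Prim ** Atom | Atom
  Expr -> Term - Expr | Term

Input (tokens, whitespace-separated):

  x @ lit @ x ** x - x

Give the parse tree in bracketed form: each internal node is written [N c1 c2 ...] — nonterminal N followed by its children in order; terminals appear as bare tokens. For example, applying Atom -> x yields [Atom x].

[Expr [Term [Factor [Factor [Factor [Prim [Atom x]]] @ [Prim [Atom lit]]] @ [Prim [Prim [Atom x]] ** [Atom x]]]] - [Expr [Term [Factor [Prim [Atom x]]]]]]

Expr
Term - Expr
Factor - Expr
Factor @ Prim - Expr
Factor @ Prim @ Prim - Expr
Prim @ Prim @ Prim - Expr
Atom @ Prim @ Prim - Expr
x @ Prim @ Prim - Expr
x @ Atom @ Prim - Expr
x @ lit @ Prim - Expr
x @ lit @ Prim ** Atom - Expr
x @ lit @ Atom ** Atom - Expr
x @ lit @ x ** Atom - Expr
x @ lit @ x ** x - Expr
x @ lit @ x ** x - Term
x @ lit @ x ** x - Factor
x @ lit @ x ** x - Prim
x @ lit @ x ** x - Atom
x @ lit @ x ** x - x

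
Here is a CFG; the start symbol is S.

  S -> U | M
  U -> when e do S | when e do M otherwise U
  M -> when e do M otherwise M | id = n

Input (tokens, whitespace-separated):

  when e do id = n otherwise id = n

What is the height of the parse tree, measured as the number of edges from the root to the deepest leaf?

3

[S [M when e do [M id = n] otherwise [M id = n]]]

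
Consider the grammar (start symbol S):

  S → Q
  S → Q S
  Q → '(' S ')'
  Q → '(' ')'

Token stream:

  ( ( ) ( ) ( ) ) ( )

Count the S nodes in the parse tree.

[S [Q ( [S [Q ( )] [S [Q ( )] [S [Q ( )]]]] )] [S [Q ( )]]]

5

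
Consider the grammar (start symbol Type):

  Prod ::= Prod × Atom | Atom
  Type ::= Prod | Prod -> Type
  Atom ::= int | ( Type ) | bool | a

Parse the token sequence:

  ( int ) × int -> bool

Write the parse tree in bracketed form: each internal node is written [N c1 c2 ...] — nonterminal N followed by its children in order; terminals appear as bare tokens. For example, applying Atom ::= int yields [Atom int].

[Type [Prod [Prod [Atom ( [Type [Prod [Atom int]]] )]] × [Atom int]] -> [Type [Prod [Atom bool]]]]

Type
Prod -> Type
Prod × Atom -> Type
Atom × Atom -> Type
( Type ) × Atom -> Type
( Prod ) × Atom -> Type
( Atom ) × Atom -> Type
( int ) × Atom -> Type
( int ) × int -> Type
( int ) × int -> Prod
( int ) × int -> Atom
( int ) × int -> bool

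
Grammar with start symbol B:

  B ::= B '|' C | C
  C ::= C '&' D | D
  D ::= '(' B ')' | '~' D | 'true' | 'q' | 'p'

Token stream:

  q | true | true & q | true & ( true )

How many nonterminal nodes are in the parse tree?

19

[B [B [B [B [C [D q]]] | [C [D true]]] | [C [C [D true]] & [D q]]] | [C [C [D true]] & [D ( [B [C [D true]]] )]]]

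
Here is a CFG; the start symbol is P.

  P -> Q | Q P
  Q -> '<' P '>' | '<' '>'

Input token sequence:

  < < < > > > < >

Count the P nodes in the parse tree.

4

[P [Q < [P [Q < [P [Q < >]] >]] >] [P [Q < >]]]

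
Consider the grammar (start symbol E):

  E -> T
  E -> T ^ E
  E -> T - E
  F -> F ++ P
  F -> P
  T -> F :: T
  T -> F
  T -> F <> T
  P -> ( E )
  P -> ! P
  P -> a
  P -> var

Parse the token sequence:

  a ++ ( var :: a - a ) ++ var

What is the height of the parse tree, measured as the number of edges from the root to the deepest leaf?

[E [T [F [F [F [P a]] ++ [P ( [E [T [F [P var]] :: [T [F [P a]]]] - [E [T [F [P a]]]]] )]] ++ [P var]]]]

10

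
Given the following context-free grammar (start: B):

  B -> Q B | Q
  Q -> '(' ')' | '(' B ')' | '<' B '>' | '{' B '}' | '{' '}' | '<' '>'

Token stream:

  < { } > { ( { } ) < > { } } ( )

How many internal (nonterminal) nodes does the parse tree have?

16

[B [Q < [B [Q { }]] >] [B [Q { [B [Q ( [B [Q { }]] )] [B [Q < >] [B [Q { }]]]] }] [B [Q ( )]]]]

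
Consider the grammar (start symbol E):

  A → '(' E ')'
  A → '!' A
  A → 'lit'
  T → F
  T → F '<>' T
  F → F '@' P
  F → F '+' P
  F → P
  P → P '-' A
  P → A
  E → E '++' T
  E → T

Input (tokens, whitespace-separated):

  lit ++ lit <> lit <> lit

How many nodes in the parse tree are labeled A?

4

[E [E [T [F [P [A lit]]]]] ++ [T [F [P [A lit]]] <> [T [F [P [A lit]]] <> [T [F [P [A lit]]]]]]]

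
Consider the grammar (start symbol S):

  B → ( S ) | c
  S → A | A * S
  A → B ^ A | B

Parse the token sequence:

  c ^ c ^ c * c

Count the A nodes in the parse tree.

[S [A [B c] ^ [A [B c] ^ [A [B c]]]] * [S [A [B c]]]]

4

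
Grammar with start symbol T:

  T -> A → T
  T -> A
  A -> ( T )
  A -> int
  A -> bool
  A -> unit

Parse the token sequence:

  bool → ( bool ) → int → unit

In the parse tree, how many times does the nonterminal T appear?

5

[T [A bool] → [T [A ( [T [A bool]] )] → [T [A int] → [T [A unit]]]]]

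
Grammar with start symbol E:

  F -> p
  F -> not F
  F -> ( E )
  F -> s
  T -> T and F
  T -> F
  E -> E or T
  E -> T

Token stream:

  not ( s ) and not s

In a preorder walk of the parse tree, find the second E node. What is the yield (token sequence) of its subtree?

s

[E [T [T [F not [F ( [E [T [F s]]] )]]] and [F not [F s]]]]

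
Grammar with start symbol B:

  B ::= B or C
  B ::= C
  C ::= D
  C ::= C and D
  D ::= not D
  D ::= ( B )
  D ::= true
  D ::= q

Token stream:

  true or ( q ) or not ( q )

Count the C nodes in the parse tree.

5

[B [B [B [C [D true]]] or [C [D ( [B [C [D q]]] )]]] or [C [D not [D ( [B [C [D q]]] )]]]]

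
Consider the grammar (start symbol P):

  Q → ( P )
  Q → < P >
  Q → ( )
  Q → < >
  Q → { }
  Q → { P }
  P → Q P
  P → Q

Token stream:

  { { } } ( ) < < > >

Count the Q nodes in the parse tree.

5

[P [Q { [P [Q { }]] }] [P [Q ( )] [P [Q < [P [Q < >]] >]]]]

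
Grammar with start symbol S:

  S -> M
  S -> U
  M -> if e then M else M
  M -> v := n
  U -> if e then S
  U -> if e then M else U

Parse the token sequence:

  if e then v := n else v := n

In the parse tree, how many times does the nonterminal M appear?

[S [M if e then [M v := n] else [M v := n]]]

3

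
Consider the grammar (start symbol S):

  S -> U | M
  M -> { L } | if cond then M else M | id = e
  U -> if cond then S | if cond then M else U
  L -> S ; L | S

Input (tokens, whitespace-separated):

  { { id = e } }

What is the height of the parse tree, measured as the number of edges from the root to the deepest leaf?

[S [M { [L [S [M { [L [S [M id = e]]] }]]] }]]

8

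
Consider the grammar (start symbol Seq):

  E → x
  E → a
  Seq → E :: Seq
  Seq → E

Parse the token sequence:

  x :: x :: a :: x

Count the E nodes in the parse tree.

4

[Seq [E x] :: [Seq [E x] :: [Seq [E a] :: [Seq [E x]]]]]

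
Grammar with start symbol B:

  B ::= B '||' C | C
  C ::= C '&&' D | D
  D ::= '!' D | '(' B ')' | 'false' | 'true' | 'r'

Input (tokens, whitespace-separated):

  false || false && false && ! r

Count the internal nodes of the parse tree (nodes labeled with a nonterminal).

11

[B [B [C [D false]]] || [C [C [C [D false]] && [D false]] && [D ! [D r]]]]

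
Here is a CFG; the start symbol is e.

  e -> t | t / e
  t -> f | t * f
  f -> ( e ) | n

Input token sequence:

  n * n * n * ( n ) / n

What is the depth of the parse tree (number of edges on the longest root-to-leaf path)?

6

[e [t [t [t [t [f n]] * [f n]] * [f n]] * [f ( [e [t [f n]]] )]] / [e [t [f n]]]]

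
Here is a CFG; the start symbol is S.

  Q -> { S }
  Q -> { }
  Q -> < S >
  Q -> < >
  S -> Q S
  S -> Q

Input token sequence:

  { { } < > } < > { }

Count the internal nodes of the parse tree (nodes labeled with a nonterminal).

[S [Q { [S [Q { }] [S [Q < >]]] }] [S [Q < >] [S [Q { }]]]]

10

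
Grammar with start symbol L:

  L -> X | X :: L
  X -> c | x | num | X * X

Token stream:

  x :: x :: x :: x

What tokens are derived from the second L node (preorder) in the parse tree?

[L [X x] :: [L [X x] :: [L [X x] :: [L [X x]]]]]

x :: x :: x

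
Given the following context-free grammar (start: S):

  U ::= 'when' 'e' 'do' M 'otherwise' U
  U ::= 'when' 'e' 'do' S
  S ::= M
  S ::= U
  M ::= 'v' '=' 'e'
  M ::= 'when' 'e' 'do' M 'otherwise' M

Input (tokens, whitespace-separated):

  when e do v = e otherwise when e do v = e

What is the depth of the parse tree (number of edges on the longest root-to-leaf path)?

[S [U when e do [M v = e] otherwise [U when e do [S [M v = e]]]]]

5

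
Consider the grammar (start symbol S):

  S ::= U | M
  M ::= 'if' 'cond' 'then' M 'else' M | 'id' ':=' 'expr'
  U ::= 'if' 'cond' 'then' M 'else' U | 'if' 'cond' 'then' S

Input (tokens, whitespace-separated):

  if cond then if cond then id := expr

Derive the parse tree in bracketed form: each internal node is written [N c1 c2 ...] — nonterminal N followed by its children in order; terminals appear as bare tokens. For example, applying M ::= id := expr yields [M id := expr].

S
U
if cond then S
if cond then U
if cond then if cond then S
if cond then if cond then M
if cond then if cond then id := expr

[S [U if cond then [S [U if cond then [S [M id := expr]]]]]]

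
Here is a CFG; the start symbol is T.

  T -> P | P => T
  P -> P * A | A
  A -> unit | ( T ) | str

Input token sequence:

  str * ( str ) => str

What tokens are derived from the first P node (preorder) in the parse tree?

[T [P [P [A str]] * [A ( [T [P [A str]]] )]] => [T [P [A str]]]]

str * ( str )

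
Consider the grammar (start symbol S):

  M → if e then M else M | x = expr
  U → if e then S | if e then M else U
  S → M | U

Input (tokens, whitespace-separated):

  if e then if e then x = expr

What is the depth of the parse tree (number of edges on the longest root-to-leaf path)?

6

[S [U if e then [S [U if e then [S [M x = expr]]]]]]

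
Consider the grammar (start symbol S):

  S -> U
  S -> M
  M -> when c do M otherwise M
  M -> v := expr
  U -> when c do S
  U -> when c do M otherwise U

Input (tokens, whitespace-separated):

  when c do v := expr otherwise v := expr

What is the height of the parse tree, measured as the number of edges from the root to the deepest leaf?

[S [M when c do [M v := expr] otherwise [M v := expr]]]

3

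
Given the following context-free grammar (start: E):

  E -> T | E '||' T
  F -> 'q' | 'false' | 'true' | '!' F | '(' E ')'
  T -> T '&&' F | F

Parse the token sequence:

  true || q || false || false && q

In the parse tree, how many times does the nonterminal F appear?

5

[E [E [E [E [T [F true]]] || [T [F q]]] || [T [F false]]] || [T [T [F false]] && [F q]]]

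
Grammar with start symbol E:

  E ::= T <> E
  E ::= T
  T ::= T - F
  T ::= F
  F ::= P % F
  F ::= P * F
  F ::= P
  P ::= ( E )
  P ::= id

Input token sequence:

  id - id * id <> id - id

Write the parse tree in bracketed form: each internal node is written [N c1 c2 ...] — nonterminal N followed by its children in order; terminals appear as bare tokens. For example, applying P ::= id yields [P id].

[E [T [T [F [P id]]] - [F [P id] * [F [P id]]]] <> [E [T [T [F [P id]]] - [F [P id]]]]]

E
T <> E
T - F <> E
F - F <> E
P - F <> E
id - F <> E
id - P * F <> E
id - id * F <> E
id - id * P <> E
id - id * id <> E
id - id * id <> T
id - id * id <> T - F
id - id * id <> F - F
id - id * id <> P - F
id - id * id <> id - F
id - id * id <> id - P
id - id * id <> id - id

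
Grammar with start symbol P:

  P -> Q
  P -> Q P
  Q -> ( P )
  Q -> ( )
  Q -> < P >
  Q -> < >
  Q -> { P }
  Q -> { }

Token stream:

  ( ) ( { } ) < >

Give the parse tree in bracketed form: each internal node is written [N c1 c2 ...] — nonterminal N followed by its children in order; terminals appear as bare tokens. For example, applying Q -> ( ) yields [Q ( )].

[P [Q ( )] [P [Q ( [P [Q { }]] )] [P [Q < >]]]]

P
Q P
( ) P
( ) Q P
( ) ( P ) P
( ) ( Q ) P
( ) ( { } ) P
( ) ( { } ) Q
( ) ( { } ) < >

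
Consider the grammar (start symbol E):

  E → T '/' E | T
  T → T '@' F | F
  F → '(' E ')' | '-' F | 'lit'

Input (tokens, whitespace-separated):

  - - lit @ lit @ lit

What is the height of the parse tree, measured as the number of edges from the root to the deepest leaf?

7

[E [T [T [T [F - [F - [F lit]]]] @ [F lit]] @ [F lit]]]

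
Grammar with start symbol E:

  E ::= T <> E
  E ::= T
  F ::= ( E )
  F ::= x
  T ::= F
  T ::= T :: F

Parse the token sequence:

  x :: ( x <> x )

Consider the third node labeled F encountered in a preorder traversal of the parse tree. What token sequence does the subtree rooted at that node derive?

x

[E [T [T [F x]] :: [F ( [E [T [F x]] <> [E [T [F x]]]] )]]]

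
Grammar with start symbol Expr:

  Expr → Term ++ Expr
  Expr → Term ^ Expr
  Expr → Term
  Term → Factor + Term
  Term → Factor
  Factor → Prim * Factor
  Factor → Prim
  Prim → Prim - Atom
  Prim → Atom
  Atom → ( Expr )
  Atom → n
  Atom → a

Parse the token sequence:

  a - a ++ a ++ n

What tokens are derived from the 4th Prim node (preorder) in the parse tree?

n

[Expr [Term [Factor [Prim [Prim [Atom a]] - [Atom a]]]] ++ [Expr [Term [Factor [Prim [Atom a]]]] ++ [Expr [Term [Factor [Prim [Atom n]]]]]]]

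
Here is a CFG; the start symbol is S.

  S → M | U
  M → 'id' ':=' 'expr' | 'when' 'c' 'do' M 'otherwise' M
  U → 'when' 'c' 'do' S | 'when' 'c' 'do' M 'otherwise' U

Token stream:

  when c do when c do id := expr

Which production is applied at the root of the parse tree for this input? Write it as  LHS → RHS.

[S [U when c do [S [U when c do [S [M id := expr]]]]]]

S → U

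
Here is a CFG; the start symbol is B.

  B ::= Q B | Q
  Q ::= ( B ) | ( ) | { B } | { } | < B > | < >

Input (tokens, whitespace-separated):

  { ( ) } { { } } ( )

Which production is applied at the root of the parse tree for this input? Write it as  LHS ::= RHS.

[B [Q { [B [Q ( )]] }] [B [Q { [B [Q { }]] }] [B [Q ( )]]]]

B ::= Q B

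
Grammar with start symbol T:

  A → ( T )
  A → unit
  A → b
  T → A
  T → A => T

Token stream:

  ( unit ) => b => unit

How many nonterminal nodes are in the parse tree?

8

[T [A ( [T [A unit]] )] => [T [A b] => [T [A unit]]]]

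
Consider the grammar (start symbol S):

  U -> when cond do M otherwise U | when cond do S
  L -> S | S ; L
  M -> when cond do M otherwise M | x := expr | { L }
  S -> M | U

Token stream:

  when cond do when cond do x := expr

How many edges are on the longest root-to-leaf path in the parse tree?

[S [U when cond do [S [U when cond do [S [M x := expr]]]]]]

6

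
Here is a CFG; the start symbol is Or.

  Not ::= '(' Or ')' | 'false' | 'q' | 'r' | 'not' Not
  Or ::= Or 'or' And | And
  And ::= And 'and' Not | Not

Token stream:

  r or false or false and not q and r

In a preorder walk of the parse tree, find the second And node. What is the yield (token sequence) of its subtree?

false

[Or [Or [Or [And [Not r]]] or [And [Not false]]] or [And [And [And [Not false]] and [Not not [Not q]]] and [Not r]]]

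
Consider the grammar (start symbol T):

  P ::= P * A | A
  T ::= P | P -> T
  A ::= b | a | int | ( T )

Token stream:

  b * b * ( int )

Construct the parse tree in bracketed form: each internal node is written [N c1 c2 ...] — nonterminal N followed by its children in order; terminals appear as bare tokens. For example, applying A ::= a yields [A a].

[T [P [P [P [A b]] * [A b]] * [A ( [T [P [A int]]] )]]]

T
P
P * A
P * A * A
A * A * A
b * A * A
b * b * A
b * b * ( T )
b * b * ( P )
b * b * ( A )
b * b * ( int )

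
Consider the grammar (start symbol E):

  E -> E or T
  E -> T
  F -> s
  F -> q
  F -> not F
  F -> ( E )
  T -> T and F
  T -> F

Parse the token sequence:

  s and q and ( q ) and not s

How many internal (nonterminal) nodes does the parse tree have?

[E [T [T [T [T [F s]] and [F q]] and [F ( [E [T [F q]]] )]] and [F not [F s]]]]

13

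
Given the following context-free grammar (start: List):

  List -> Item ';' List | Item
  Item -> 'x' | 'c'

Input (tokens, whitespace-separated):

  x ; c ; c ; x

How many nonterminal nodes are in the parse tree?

8

[List [Item x] ; [List [Item c] ; [List [Item c] ; [List [Item x]]]]]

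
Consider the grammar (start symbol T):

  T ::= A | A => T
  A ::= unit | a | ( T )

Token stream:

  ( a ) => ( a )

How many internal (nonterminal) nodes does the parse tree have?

8

[T [A ( [T [A a]] )] => [T [A ( [T [A a]] )]]]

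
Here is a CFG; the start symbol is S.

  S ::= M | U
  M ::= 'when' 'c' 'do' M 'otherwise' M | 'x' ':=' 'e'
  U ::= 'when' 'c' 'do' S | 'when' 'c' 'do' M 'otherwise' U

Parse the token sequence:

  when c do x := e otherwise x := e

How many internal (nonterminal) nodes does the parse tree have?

[S [M when c do [M x := e] otherwise [M x := e]]]

4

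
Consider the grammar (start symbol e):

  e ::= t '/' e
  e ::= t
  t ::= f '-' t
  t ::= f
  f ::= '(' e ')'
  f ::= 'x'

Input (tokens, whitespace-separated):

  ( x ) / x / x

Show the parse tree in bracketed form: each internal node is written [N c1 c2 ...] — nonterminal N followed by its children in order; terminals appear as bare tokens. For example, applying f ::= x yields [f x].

e
t / e
f / e
( e ) / e
( t ) / e
( f ) / e
( x ) / e
( x ) / t / e
( x ) / f / e
( x ) / x / e
( x ) / x / t
( x ) / x / f
( x ) / x / x

[e [t [f ( [e [t [f x]]] )]] / [e [t [f x]] / [e [t [f x]]]]]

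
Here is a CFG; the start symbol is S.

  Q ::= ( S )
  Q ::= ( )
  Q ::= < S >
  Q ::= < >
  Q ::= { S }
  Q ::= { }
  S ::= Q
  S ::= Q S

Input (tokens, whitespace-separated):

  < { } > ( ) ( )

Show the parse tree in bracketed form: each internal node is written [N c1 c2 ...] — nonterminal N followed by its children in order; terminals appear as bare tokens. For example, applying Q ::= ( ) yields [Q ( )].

[S [Q < [S [Q { }]] >] [S [Q ( )] [S [Q ( )]]]]

S
Q S
< S > S
< Q > S
< { } > S
< { } > Q S
< { } > ( ) S
< { } > ( ) Q
< { } > ( ) ( )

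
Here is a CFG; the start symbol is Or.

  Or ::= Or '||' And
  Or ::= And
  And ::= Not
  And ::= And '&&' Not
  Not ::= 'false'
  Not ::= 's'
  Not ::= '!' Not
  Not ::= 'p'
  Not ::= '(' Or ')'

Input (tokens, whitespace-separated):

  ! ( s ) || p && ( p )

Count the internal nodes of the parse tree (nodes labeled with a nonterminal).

15

[Or [Or [And [Not ! [Not ( [Or [And [Not s]]] )]]]] || [And [And [Not p]] && [Not ( [Or [And [Not p]]] )]]]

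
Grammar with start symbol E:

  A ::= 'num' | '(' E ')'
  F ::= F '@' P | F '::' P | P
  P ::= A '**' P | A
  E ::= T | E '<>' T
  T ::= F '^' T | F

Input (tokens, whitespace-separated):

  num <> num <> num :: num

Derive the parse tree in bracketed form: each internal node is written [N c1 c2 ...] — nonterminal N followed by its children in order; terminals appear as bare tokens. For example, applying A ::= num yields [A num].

E
E <> T
E <> T <> T
T <> T <> T
F <> T <> T
P <> T <> T
A <> T <> T
num <> T <> T
num <> F <> T
num <> P <> T
num <> A <> T
num <> num <> T
num <> num <> F
num <> num <> F :: P
num <> num <> P :: P
num <> num <> A :: P
num <> num <> num :: P
num <> num <> num :: A
num <> num <> num :: num

[E [E [E [T [F [P [A num]]]]] <> [T [F [P [A num]]]]] <> [T [F [F [P [A num]]] :: [P [A num]]]]]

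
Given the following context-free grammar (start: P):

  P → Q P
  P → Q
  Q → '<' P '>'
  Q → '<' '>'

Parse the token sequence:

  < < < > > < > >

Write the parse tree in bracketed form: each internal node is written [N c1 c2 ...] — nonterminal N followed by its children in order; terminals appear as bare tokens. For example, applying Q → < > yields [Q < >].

P
Q
< P >
< Q P >
< < P > P >
< < Q > P >
< < < > > P >
< < < > > Q >
< < < > > < > >

[P [Q < [P [Q < [P [Q < >]] >] [P [Q < >]]] >]]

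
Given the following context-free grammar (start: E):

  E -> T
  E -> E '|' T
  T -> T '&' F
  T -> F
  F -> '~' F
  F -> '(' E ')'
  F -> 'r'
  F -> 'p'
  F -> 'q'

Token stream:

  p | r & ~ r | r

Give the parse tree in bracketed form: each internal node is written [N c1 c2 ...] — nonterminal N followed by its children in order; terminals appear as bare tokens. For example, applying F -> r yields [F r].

[E [E [E [T [F p]]] | [T [T [F r]] & [F ~ [F r]]]] | [T [F r]]]

E
E | T
E | T | T
T | T | T
F | T | T
p | T | T
p | T & F | T
p | F & F | T
p | r & F | T
p | r & ~ F | T
p | r & ~ r | T
p | r & ~ r | F
p | r & ~ r | r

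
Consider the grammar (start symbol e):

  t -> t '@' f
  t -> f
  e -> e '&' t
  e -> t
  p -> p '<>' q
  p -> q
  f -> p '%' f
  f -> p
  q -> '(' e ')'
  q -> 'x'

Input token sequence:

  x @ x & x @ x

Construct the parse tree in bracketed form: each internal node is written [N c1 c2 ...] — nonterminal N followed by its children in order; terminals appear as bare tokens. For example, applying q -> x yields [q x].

[e [e [t [t [f [p [q x]]]] @ [f [p [q x]]]]] & [t [t [f [p [q x]]]] @ [f [p [q x]]]]]

e
e & t
t & t
t @ f & t
f @ f & t
p @ f & t
q @ f & t
x @ f & t
x @ p & t
x @ q & t
x @ x & t
x @ x & t @ f
x @ x & f @ f
x @ x & p @ f
x @ x & q @ f
x @ x & x @ f
x @ x & x @ p
x @ x & x @ q
x @ x & x @ x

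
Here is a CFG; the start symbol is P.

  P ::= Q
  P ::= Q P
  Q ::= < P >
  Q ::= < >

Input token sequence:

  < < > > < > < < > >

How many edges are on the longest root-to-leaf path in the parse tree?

6

[P [Q < [P [Q < >]] >] [P [Q < >] [P [Q < [P [Q < >]] >]]]]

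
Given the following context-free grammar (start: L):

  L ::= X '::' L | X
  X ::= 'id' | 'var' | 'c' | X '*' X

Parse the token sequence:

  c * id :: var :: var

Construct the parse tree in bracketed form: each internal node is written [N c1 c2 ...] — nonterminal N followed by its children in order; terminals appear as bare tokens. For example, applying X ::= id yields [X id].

L
X :: L
X * X :: L
c * X :: L
c * id :: L
c * id :: X :: L
c * id :: var :: L
c * id :: var :: X
c * id :: var :: var

[L [X [X c] * [X id]] :: [L [X var] :: [L [X var]]]]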